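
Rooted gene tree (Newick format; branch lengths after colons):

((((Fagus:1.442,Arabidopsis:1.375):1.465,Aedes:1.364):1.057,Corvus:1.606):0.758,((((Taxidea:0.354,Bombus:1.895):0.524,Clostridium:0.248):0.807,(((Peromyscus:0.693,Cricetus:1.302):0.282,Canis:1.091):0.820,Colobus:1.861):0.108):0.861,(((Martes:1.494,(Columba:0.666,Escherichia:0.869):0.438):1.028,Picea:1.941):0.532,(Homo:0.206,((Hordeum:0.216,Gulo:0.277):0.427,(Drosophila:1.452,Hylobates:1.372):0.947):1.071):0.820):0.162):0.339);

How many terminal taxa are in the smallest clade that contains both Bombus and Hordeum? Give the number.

The MRCA of Bombus and Hordeum is the node subtending ((((Taxidea,Bombus),Clostridium),(((Peromyscus,Cricetus),Canis),Colobus)),(((Martes,(Columba,Escherichia)),Picea),(Homo,((Hordeum,Gulo),(Drosophila,Hylobates))))).
That clade contains 16 terminal taxa: Bombus, Canis, Clostridium, Colobus, Columba, Cricetus, Drosophila, Escherichia, Gulo, Homo, Hordeum, Hylobates, Martes, Peromyscus, Picea, Taxidea.

16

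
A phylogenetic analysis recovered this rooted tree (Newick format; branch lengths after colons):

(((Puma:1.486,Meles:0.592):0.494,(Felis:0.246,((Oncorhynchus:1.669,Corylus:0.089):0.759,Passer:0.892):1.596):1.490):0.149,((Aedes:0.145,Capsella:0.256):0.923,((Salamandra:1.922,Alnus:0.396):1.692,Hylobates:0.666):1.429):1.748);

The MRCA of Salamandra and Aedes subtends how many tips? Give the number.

The MRCA of Salamandra and Aedes is the node subtending ((Aedes,Capsella),((Salamandra,Alnus),Hylobates)).
That clade contains 5 terminal taxa: Aedes, Alnus, Capsella, Hylobates, Salamandra.

5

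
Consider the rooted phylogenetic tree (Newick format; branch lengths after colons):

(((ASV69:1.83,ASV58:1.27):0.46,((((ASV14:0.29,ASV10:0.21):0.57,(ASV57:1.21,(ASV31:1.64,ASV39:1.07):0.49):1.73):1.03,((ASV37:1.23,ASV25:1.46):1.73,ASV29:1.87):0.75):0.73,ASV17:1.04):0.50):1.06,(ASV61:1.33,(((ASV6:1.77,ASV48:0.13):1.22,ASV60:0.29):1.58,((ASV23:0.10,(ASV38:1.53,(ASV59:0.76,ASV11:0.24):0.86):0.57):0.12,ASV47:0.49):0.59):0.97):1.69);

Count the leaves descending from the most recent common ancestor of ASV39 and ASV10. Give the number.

The MRCA of ASV39 and ASV10 is the node subtending ((ASV14,ASV10),(ASV57,(ASV31,ASV39))).
That clade contains 5 terminal taxa: ASV10, ASV14, ASV31, ASV39, ASV57.

5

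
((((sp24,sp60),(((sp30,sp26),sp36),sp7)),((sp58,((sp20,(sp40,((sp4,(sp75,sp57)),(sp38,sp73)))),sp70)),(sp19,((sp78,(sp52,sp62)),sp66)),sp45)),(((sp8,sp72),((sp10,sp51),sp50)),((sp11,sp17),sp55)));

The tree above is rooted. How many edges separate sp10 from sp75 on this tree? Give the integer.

15

The MRCA of sp10 and sp75 is the root of the tree.
From sp10 up to that node: 5 branches. From sp75 up to the same node: 10 branches. Total: 5 + 10 = 15.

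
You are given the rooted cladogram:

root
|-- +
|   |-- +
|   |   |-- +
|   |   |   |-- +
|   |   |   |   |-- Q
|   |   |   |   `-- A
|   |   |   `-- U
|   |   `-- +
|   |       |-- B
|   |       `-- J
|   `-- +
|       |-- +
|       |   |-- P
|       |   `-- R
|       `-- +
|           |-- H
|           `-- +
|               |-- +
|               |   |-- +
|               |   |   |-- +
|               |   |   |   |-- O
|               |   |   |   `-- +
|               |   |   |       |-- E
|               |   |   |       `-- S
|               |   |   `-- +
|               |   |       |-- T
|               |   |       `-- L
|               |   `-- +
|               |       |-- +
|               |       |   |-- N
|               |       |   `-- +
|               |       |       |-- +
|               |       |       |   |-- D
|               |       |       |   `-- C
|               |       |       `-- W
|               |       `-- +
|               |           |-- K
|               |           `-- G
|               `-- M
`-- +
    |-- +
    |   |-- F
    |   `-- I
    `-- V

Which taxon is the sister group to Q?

A

Q attaches to the tree at the node subtending (Q,A).
The other lineage descending from that same node — the sister group — is the single tip A.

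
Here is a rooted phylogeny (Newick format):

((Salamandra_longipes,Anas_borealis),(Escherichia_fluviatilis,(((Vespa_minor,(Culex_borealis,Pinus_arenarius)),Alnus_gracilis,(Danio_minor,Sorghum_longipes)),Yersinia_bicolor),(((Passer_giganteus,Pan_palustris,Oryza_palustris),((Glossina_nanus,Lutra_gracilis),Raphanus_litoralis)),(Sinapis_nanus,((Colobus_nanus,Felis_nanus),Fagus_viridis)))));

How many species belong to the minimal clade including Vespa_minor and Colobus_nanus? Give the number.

18

The MRCA of Vespa_minor and Colobus_nanus is the node subtending (Escherichia_fluviatilis,(((Vespa_minor,(Culex_borealis,Pinus_arenarius)),Alnus_gracilis,(Danio_minor,Sorghum_longipes)),Yersinia_bicolor),(((Passer_giganteus,Pan_palustris,Oryza_palustris),((Glossina_nanus,Lutra_gracilis),Raphanus_litoralis)),(Sinapis_nanus,((Colobus_nanus,Felis_nanus),Fagus_viridis)))).
That clade contains 18 terminal taxa: Alnus_gracilis, Colobus_nanus, Culex_borealis, Danio_minor, Escherichia_fluviatilis, Fagus_viridis, Felis_nanus, Glossina_nanus, Lutra_gracilis, Oryza_palustris, Pan_palustris, Passer_giganteus, Pinus_arenarius, Raphanus_litoralis, Sinapis_nanus, Sorghum_longipes, Vespa_minor, Yersinia_bicolor.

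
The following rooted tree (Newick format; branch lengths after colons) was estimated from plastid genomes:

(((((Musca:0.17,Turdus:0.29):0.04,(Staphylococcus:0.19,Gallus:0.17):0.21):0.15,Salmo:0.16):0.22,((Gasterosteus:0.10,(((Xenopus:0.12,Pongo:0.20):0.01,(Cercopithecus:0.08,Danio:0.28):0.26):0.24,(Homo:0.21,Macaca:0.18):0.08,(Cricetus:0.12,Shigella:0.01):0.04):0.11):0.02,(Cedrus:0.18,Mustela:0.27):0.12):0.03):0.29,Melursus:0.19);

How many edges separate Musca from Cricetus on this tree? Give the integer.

9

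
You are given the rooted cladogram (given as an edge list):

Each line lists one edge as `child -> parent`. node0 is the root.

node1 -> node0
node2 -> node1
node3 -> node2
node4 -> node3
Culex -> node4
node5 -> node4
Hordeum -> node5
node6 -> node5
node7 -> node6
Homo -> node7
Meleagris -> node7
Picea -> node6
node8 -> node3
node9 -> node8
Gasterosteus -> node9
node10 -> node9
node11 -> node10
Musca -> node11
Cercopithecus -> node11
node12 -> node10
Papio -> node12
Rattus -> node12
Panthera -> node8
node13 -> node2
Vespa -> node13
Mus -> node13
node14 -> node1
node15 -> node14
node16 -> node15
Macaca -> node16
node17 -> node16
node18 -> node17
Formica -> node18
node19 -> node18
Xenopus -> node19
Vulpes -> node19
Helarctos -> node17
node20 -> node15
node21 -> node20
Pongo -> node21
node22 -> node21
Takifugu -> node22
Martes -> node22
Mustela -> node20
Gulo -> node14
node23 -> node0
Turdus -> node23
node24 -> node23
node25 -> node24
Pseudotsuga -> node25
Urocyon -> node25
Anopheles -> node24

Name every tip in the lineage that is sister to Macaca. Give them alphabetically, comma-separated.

Macaca attaches to the tree at the node subtending (Macaca,((Formica,(Xenopus,Vulpes)),Helarctos)).
The other lineage descending from that same node — the sister group — is ((Formica,(Xenopus,Vulpes)),Helarctos); its 4 tips in alphabetical order are the answer.

Formica, Helarctos, Vulpes, Xenopus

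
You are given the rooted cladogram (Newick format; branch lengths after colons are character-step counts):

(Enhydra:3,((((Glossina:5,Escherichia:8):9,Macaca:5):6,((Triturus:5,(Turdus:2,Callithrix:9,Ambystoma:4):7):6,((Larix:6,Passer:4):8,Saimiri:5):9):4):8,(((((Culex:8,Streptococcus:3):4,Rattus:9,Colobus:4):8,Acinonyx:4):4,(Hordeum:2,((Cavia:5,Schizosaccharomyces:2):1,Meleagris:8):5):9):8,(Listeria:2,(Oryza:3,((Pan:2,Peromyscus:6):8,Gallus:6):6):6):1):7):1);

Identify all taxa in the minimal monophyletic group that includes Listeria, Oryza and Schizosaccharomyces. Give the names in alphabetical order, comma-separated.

Tracing Listeria: it sits inside (Listeria,(Oryza,((Pan,Peromyscus),Gallus))).
Tracing Oryza: it sits inside (Oryza,((Pan,Peromyscus),Gallus)).
Tracing Schizosaccharomyces: it sits inside (Cavia,Schizosaccharomyces).
The smallest clade enclosing all 3 is (((((Culex,Streptococcus),Rattus,Colobus),Acinonyx),(Hordeum,((Cavia,Schizosaccharomyces),Meleagris))),(Listeria,(Oryza,((Pan,Peromyscus),Gallus)))); the answer is its 14 terminal taxa in alphabetical order.

Acinonyx, Cavia, Colobus, Culex, Gallus, Hordeum, Listeria, Meleagris, Oryza, Pan, Peromyscus, Rattus, Schizosaccharomyces, Streptococcus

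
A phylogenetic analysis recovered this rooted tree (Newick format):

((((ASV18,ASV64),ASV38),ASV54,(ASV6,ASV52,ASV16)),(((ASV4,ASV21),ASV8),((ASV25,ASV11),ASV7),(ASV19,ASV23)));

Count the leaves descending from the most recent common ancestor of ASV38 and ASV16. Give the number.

The MRCA of ASV38 and ASV16 is the node subtending (((ASV18,ASV64),ASV38),ASV54,(ASV6,ASV52,ASV16)).
That clade contains 7 terminal taxa: ASV16, ASV18, ASV38, ASV52, ASV54, ASV6, ASV64.

7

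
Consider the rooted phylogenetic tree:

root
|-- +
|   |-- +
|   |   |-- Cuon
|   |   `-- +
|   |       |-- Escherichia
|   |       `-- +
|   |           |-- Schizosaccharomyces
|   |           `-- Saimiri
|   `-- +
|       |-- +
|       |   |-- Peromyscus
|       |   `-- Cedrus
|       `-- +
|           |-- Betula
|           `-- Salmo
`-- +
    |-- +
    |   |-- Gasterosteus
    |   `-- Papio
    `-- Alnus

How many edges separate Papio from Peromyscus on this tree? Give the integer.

7

The MRCA of Papio and Peromyscus is the root of the tree.
From Papio up to that node: 3 branches. From Peromyscus up to the same node: 4 branches. Total: 3 + 4 = 7.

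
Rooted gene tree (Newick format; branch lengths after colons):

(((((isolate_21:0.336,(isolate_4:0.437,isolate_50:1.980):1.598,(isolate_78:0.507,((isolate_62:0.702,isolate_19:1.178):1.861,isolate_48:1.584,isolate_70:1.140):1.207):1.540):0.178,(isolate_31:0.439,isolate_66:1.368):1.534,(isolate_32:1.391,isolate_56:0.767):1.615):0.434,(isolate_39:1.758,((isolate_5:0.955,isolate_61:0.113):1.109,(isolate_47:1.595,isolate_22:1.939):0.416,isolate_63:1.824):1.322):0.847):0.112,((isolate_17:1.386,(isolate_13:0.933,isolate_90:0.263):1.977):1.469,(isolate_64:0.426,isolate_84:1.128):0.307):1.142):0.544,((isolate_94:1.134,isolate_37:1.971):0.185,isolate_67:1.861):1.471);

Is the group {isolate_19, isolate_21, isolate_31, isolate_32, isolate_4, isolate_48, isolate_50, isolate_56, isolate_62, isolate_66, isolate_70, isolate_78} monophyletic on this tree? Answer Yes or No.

Yes

The most recent common ancestor of these taxa subtends ((isolate_21,(isolate_4,isolate_50),(isolate_78,((isolate_62,isolate_19),isolate_48,isolate_70))),(isolate_31,isolate_66),(isolate_32,isolate_56)).
That clade has exactly 12 tips — every listed taxon and nothing else — so the group is monophyletic.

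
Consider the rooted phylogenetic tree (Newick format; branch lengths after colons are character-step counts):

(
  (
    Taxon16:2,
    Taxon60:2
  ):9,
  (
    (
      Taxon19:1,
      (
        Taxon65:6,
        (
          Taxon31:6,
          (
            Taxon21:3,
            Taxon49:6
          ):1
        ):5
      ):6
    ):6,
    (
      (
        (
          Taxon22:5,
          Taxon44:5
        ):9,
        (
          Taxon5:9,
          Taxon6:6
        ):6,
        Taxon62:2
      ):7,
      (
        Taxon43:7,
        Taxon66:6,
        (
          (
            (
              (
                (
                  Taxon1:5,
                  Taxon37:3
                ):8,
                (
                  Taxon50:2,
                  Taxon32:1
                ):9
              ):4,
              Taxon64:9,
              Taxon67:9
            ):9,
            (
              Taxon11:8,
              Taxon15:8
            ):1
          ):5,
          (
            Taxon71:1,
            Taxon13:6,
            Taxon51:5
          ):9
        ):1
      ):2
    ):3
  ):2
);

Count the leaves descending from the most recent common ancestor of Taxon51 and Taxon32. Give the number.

The MRCA of Taxon51 and Taxon32 is the node subtending (((((Taxon1,Taxon37),(Taxon50,Taxon32)),Taxon64,Taxon67),(Taxon11,Taxon15)),(Taxon71,Taxon13,Taxon51)).
That clade contains 11 terminal taxa: Taxon1, Taxon11, Taxon13, Taxon15, Taxon32, Taxon37, Taxon50, Taxon51, Taxon64, Taxon67, Taxon71.

11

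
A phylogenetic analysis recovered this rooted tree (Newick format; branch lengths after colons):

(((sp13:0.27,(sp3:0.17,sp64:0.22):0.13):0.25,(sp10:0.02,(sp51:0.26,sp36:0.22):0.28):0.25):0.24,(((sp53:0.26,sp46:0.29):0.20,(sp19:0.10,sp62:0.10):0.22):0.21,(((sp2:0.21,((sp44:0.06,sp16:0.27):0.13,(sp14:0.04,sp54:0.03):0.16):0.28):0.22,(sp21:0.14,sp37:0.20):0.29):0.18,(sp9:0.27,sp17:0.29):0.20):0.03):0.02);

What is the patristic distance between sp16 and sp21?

1.33

The path runs sp16 → … → MRCA → … → sp21; the MRCA is the node subtending ((sp2,((sp44,sp16),(sp14,sp54))),(sp21,sp37)).
Branch lengths along that path: 0.27 + 0.13 + 0.28 + 0.22 + 0.29 + 0.14 = 1.33.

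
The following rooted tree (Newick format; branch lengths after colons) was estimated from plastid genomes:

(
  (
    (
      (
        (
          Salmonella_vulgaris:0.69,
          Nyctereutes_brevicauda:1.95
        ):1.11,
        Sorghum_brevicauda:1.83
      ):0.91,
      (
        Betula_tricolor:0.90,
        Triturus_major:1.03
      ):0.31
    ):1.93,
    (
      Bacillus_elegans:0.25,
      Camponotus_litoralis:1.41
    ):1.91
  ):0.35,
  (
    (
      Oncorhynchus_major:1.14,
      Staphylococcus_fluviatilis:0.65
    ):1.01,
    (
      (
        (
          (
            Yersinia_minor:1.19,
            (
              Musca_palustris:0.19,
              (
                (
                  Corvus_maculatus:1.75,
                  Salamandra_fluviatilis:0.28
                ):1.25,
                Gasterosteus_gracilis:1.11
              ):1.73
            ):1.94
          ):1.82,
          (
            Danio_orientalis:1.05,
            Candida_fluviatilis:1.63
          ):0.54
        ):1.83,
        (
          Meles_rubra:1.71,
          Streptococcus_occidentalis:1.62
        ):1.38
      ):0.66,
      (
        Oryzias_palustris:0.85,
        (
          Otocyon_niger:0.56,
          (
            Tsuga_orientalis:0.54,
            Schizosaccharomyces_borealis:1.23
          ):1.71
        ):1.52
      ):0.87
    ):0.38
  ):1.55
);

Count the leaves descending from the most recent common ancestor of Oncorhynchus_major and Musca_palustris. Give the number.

15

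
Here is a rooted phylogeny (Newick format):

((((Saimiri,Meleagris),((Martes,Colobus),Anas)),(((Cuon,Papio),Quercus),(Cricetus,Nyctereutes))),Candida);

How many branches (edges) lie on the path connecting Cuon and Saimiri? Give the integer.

The MRCA of Cuon and Saimiri is the node subtending (((Saimiri,Meleagris),((Martes,Colobus),Anas)),(((Cuon,Papio),Quercus),(Cricetus,Nyctereutes))).
From Cuon up to that node: 4 branches. From Saimiri up to the same node: 3 branches. Total: 4 + 3 = 7.

7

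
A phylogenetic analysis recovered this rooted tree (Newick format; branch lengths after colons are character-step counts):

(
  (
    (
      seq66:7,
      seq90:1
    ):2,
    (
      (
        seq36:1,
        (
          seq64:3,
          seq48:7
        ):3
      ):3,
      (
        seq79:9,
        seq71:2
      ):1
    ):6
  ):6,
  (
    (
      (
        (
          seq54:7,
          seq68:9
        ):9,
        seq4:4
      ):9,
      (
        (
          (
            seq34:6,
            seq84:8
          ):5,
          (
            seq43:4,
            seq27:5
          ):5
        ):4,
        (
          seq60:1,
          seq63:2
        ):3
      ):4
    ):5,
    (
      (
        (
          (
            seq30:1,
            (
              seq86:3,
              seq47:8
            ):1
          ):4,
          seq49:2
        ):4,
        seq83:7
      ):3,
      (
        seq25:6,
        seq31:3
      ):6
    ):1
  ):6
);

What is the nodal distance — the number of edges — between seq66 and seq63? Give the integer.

8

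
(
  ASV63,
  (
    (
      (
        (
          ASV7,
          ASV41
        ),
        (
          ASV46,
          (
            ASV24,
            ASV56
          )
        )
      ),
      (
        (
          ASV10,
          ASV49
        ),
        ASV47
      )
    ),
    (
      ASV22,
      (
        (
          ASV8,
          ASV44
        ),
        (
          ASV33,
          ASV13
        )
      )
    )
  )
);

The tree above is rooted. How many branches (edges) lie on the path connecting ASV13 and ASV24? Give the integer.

9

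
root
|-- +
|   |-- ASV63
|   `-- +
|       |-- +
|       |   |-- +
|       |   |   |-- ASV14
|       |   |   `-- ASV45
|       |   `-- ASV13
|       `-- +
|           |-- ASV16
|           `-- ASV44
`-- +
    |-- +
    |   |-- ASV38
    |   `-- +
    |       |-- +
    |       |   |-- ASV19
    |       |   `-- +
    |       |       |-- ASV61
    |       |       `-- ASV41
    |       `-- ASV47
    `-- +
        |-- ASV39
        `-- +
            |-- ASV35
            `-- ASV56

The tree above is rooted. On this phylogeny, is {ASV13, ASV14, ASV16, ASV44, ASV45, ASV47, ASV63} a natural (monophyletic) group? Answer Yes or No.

No

The MRCA of the listed taxa is the root, so the smallest clade containing them is the whole tree.
That clade also contains ASV19, ASV35, ASV38, ASV39, ASV41, ASV56, ASV61, which are not in the proposed group, so the group is not monophyletic.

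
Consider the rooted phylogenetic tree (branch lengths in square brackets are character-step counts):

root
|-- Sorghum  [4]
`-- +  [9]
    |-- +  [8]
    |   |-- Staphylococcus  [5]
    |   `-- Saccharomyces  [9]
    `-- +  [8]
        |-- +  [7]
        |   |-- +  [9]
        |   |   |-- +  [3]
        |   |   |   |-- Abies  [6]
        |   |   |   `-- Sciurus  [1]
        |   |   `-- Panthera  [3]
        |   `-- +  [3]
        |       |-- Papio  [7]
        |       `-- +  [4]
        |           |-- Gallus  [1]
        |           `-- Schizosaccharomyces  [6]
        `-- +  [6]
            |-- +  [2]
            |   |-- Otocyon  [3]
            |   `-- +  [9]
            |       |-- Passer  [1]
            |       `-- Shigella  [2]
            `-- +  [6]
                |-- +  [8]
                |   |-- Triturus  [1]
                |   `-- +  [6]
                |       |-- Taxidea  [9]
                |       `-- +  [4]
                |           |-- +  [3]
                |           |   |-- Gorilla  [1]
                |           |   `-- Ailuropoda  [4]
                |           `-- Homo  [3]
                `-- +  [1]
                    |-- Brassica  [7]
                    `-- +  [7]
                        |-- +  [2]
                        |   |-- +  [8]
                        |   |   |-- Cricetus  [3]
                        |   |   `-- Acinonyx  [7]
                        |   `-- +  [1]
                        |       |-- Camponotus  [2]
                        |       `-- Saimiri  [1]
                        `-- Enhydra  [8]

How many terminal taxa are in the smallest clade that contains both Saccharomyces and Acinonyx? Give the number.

The MRCA of Saccharomyces and Acinonyx is the node subtending ((Staphylococcus,Saccharomyces),((((Abies,Sciurus),Panthera),(Papio,(Gallus,Schizosaccharomyces))),((Otocyon,(Passer,Shigella)),((Triturus,(Taxidea,((Gorilla,Ailuropoda),Homo))),(Brassica,(((Cricetus,Acinonyx),(Camponotus,Saimiri)),Enhydra)))))).
That clade contains 22 terminal taxa: Abies, Acinonyx, Ailuropoda, Brassica, Camponotus, Cricetus, Enhydra, Gallus, Gorilla, Homo, Otocyon, Panthera, Papio, Passer, Saccharomyces, Saimiri, Schizosaccharomyces, Sciurus, Shigella, Staphylococcus, Taxidea, Triturus.

22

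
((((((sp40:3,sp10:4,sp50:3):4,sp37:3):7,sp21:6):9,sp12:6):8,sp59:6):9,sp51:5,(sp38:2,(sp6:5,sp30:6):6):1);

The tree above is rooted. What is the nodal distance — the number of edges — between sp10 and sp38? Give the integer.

8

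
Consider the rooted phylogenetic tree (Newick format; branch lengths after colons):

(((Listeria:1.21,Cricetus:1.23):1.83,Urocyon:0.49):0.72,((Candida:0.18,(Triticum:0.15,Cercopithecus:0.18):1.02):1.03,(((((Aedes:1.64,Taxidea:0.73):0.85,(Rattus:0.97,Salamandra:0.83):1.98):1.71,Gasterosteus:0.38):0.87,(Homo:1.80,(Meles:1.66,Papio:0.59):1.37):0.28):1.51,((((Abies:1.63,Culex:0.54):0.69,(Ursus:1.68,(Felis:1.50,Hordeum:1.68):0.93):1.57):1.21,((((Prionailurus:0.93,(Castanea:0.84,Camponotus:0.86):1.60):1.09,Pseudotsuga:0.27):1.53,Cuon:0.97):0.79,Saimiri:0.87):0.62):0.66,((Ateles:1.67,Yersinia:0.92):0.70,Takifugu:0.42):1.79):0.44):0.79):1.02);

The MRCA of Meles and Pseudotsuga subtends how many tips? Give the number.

22

The MRCA of Meles and Pseudotsuga is the node subtending (((((Aedes,Taxidea),(Rattus,Salamandra)),Gasterosteus),(Homo,(Meles,Papio))),((((Abies,Culex),(Ursus,(Felis,Hordeum))),((((Prionailurus,(Castanea,Camponotus)),Pseudotsuga),Cuon),Saimiri)),((Ateles,Yersinia),Takifugu))).
That clade contains 22 terminal taxa: Abies, Aedes, Ateles, Camponotus, Castanea, Culex, Cuon, Felis, Gasterosteus, Homo, Hordeum, Meles, Papio, Prionailurus, Pseudotsuga, Rattus, Saimiri, Salamandra, Takifugu, Taxidea, Ursus, Yersinia.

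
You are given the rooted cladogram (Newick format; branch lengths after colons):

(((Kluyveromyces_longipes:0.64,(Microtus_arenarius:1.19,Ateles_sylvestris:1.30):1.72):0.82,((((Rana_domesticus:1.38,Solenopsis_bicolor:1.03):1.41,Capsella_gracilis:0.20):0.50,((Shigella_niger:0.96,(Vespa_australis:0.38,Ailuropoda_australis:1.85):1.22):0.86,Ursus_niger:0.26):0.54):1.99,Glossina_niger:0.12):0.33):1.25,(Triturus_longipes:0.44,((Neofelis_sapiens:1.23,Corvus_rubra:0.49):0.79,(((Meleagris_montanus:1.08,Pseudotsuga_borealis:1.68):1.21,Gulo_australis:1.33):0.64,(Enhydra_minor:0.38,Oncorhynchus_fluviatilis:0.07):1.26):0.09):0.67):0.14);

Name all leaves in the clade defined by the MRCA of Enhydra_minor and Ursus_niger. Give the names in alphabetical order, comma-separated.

Tracing Enhydra_minor: it sits inside (Enhydra_minor,Oncorhynchus_fluviatilis).
Tracing Ursus_niger: it sits inside ((Shigella_niger,(Vespa_australis,Ailuropoda_australis)),Ursus_niger).
The smallest clade enclosing both is the whole tree (their MRCA is the root), so the answer is all 19 tips in alphabetical order.

Ailuropoda_australis, Ateles_sylvestris, Capsella_gracilis, Corvus_rubra, Enhydra_minor, Glossina_niger, Gulo_australis, Kluyveromyces_longipes, Meleagris_montanus, Microtus_arenarius, Neofelis_sapiens, Oncorhynchus_fluviatilis, Pseudotsuga_borealis, Rana_domesticus, Shigella_niger, Solenopsis_bicolor, Triturus_longipes, Ursus_niger, Vespa_australis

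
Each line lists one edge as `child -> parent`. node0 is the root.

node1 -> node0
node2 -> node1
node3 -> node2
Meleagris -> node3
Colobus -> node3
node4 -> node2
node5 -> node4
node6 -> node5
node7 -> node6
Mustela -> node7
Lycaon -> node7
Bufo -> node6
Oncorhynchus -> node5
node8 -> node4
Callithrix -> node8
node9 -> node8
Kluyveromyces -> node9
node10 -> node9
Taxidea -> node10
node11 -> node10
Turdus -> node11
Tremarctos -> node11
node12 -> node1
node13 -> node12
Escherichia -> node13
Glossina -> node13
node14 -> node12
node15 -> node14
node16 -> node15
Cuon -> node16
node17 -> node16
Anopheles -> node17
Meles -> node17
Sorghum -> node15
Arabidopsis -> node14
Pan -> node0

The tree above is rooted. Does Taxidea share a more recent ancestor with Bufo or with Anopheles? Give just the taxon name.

The MRCA of Taxidea and Bufo subtends ((((Mustela,Lycaon),Bufo),Oncorhynchus),(Callithrix,(Kluyveromyces,(Taxidea,(Turdus,Tremarctos))))) (9 taxa).
The MRCA of Taxidea and Anopheles subtends (((Meleagris,Colobus),((((Mustela,Lycaon),Bufo),Oncorhynchus),(Callithrix,(Kluyveromyces,(Taxidea,(Turdus,Tremarctos)))))),((Escherichia,Glossina),(((Cuon,(Anopheles,Meles)),Sorghum),Arabidopsis))) (18 taxa).
The first is nested inside the second, so Taxidea shares a more recent common ancestor with Bufo.

Bufo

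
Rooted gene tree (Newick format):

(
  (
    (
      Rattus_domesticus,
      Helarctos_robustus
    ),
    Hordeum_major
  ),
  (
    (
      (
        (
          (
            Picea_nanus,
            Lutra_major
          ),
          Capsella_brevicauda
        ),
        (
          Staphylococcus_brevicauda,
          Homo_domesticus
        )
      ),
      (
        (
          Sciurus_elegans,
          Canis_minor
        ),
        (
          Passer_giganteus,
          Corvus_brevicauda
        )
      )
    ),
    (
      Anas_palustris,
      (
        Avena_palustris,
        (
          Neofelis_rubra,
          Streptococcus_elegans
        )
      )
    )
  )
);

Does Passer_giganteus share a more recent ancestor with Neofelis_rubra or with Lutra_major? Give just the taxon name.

Lutra_major

The MRCA of Passer_giganteus and Lutra_major subtends ((((Picea_nanus,Lutra_major),Capsella_brevicauda),(Staphylococcus_brevicauda,Homo_domesticus)),((Sciurus_elegans,Canis_minor),(Passer_giganteus,Corvus_brevicauda))) (9 taxa).
The MRCA of Passer_giganteus and Neofelis_rubra subtends (((((Picea_nanus,Lutra_major),Capsella_brevicauda),(Staphylococcus_brevicauda,Homo_domesticus)),((Sciurus_elegans,Canis_minor),(Passer_giganteus,Corvus_brevicauda))),(Anas_palustris,(Avena_palustris,(Neofelis_rubra,Streptococcus_elegans)))) (13 taxa).
The first is nested inside the second, so Passer_giganteus shares a more recent common ancestor with Lutra_major.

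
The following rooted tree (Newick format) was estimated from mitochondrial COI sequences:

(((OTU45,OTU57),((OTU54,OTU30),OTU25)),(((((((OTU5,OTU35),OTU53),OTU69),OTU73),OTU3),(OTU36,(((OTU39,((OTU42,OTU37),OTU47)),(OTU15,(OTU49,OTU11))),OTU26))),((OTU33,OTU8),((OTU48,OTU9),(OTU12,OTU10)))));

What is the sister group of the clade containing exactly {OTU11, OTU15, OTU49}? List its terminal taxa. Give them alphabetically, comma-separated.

OTU37, OTU39, OTU42, OTU47

The clade containing exactly {OTU11, OTU15, OTU49} attaches to the tree at the node subtending ((OTU39,((OTU42,OTU37),OTU47)),(OTU15,(OTU49,OTU11))).
The other lineage descending from that same node — the sister group — is (OTU39,((OTU42,OTU37),OTU47)); its 4 tips in alphabetical order are the answer.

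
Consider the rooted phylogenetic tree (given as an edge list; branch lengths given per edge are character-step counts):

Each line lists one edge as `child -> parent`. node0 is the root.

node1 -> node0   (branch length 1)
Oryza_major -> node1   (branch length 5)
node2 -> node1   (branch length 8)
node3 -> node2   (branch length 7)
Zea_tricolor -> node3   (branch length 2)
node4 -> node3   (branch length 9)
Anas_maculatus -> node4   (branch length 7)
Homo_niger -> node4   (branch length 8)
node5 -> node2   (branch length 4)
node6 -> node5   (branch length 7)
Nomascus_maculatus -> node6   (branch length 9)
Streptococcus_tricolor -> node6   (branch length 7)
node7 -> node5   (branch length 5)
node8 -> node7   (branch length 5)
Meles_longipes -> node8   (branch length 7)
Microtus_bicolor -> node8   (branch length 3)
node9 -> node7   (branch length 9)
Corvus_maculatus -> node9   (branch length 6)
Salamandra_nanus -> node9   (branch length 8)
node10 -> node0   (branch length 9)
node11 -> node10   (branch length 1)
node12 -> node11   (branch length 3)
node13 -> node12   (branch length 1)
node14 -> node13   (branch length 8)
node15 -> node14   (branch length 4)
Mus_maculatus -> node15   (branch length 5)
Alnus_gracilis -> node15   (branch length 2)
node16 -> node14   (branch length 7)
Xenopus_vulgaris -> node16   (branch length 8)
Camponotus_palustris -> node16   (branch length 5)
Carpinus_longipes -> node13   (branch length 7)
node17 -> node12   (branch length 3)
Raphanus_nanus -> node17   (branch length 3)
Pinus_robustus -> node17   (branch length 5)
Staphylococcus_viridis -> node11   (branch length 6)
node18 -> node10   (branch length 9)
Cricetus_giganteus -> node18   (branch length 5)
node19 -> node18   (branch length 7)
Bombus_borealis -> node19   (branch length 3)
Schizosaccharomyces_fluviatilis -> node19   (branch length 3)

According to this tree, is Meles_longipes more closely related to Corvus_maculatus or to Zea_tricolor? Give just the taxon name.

The MRCA of Meles_longipes and Corvus_maculatus subtends ((Meles_longipes,Microtus_bicolor),(Corvus_maculatus,Salamandra_nanus)) (4 taxa).
The MRCA of Meles_longipes and Zea_tricolor subtends ((Zea_tricolor,(Anas_maculatus,Homo_niger)),((Nomascus_maculatus,Streptococcus_tricolor),((Meles_longipes,Microtus_bicolor),(Corvus_maculatus,Salamandra_nanus)))) (9 taxa).
The first is nested inside the second, so Meles_longipes shares a more recent common ancestor with Corvus_maculatus.

Corvus_maculatus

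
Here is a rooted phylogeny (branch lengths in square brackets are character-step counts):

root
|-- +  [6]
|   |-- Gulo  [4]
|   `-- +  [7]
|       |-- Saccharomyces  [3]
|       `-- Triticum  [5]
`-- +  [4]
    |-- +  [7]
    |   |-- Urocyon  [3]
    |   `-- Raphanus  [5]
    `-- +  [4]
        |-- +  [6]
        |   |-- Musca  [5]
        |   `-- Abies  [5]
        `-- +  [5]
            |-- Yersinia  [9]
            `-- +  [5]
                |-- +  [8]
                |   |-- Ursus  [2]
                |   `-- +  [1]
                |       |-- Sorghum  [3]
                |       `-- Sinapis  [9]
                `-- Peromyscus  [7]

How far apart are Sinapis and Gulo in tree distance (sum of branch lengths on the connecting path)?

The path runs Sinapis → … → MRCA → … → Gulo; the MRCA is the root of the tree.
Branch lengths along that path: 9 + 1 + 8 + 5 + 5 + 4 + 4 + 6 + 4 = 46.

46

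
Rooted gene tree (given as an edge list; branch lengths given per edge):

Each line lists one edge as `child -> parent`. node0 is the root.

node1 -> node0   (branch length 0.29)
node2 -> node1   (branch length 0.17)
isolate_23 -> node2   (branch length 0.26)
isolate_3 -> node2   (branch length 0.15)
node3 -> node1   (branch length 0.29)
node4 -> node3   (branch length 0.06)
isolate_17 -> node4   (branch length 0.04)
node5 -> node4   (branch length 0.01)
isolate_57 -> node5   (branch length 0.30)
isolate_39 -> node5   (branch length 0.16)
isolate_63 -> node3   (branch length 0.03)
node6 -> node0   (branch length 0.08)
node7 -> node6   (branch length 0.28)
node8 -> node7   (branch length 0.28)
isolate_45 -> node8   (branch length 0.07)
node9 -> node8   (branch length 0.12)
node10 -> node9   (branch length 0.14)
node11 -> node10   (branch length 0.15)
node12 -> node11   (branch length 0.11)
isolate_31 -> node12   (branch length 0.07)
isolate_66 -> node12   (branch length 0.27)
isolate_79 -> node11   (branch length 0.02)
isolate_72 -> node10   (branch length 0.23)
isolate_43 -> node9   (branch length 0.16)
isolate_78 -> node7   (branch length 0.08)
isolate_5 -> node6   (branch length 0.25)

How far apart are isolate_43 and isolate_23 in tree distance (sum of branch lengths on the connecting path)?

The path runs isolate_43 → … → MRCA → … → isolate_23; the MRCA is the root of the tree.
Branch lengths along that path: 0.16 + 0.12 + 0.28 + 0.28 + 0.08 + 0.29 + 0.17 + 0.26 = 1.64.

1.64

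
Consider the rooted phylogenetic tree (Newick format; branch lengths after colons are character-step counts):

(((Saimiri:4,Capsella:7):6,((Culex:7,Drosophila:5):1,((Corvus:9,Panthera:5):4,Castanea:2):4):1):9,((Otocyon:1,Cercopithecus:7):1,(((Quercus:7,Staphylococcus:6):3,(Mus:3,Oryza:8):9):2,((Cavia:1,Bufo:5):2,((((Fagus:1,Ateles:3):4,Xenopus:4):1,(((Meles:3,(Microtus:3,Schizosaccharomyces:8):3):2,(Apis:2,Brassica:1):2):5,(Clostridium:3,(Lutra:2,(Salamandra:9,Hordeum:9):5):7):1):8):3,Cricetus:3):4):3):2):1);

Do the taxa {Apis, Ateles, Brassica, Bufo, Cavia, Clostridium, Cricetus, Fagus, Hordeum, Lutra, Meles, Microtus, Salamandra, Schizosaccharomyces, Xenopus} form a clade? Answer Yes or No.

The most recent common ancestor of these taxa subtends ((Cavia,Bufo),((((Fagus,Ateles),Xenopus),(((Meles,(Microtus,Schizosaccharomyces)),(Apis,Brassica)),(Clostridium,(Lutra,(Salamandra,Hordeum))))),Cricetus)).
That clade has exactly 15 tips — every listed taxon and nothing else — so the group is monophyletic.

Yes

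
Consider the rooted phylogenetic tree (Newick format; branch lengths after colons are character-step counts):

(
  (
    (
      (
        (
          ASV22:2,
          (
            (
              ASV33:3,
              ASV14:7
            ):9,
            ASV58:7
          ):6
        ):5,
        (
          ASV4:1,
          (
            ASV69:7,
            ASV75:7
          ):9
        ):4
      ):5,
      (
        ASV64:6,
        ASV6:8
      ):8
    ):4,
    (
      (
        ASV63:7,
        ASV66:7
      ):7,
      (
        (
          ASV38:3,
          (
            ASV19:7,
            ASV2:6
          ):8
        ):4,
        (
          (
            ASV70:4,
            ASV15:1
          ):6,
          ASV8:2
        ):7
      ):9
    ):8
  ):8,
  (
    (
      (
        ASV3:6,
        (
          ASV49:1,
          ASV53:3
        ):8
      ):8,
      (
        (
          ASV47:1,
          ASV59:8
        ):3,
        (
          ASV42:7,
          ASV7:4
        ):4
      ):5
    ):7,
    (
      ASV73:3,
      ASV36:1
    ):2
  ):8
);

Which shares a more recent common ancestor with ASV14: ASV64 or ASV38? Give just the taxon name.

The MRCA of ASV14 and ASV64 subtends (((ASV22,((ASV33,ASV14),ASV58)),(ASV4,(ASV69,ASV75))),(ASV64,ASV6)) (9 taxa).
The MRCA of ASV14 and ASV38 subtends ((((ASV22,((ASV33,ASV14),ASV58)),(ASV4,(ASV69,ASV75))),(ASV64,ASV6)),((ASV63,ASV66),((ASV38,(ASV19,ASV2)),((ASV70,ASV15),ASV8)))) (17 taxa).
The first is nested inside the second, so ASV14 shares a more recent common ancestor with ASV64.

ASV64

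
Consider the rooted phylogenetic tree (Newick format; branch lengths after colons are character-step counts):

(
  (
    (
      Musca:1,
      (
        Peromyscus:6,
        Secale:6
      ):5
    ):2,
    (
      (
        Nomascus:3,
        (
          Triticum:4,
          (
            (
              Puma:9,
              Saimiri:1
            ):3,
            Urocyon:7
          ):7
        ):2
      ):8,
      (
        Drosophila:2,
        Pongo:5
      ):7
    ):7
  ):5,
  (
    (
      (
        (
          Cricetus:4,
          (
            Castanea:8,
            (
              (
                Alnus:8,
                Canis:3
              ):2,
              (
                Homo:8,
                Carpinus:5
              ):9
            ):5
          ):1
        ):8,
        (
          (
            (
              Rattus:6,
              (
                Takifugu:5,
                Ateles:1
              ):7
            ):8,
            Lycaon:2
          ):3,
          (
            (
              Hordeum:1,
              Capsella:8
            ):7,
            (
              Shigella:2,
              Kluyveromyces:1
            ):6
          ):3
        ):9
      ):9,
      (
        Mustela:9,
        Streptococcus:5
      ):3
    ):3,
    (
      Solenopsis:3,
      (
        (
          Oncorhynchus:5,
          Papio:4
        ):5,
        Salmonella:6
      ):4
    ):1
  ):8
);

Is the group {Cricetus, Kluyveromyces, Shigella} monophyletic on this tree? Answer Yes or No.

The MRCA of the listed taxa subtends ((Cricetus,(Castanea,((Alnus,Canis),(Homo,Carpinus)))),(((Rattus,(Takifugu,Ateles)),Lycaon),((Hordeum,Capsella),(Shigella,Kluyveromyces)))).
That clade also contains Alnus, Ateles, Canis, Capsella, Carpinus, Castanea, Homo, Hordeum, Lycaon, Rattus, Takifugu, which are not in the proposed group, so the group is not monophyletic.

No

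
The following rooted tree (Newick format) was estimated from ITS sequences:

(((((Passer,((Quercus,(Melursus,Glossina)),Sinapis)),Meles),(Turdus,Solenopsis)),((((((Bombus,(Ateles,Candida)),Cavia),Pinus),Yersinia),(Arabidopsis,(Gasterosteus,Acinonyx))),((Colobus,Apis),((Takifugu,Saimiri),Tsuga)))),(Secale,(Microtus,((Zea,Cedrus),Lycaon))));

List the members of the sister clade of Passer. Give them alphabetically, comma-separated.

Glossina, Melursus, Quercus, Sinapis

Passer attaches to the tree at the node subtending (Passer,((Quercus,(Melursus,Glossina)),Sinapis)).
The other lineage descending from that same node — the sister group — is ((Quercus,(Melursus,Glossina)),Sinapis); its 4 tips in alphabetical order are the answer.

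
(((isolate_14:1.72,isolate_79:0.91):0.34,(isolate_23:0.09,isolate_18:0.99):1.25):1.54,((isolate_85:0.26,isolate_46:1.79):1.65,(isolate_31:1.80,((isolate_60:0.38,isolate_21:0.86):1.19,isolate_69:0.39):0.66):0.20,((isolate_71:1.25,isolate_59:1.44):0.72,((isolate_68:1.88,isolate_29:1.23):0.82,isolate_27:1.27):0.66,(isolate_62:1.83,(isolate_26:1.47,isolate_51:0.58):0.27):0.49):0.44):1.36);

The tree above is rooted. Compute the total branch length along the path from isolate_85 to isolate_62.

The path runs isolate_85 → … → MRCA → … → isolate_62; the MRCA is the node subtending ((isolate_85,isolate_46),(isolate_31,((isolate_60,isolate_21),isolate_69)),((isolate_71,isolate_59),((isolate_68,isolate_29),isolate_27),(isolate_62,(isolate_26,isolate_51)))).
Branch lengths along that path: 0.26 + 1.65 + 0.44 + 0.49 + 1.83 = 4.67.

4.67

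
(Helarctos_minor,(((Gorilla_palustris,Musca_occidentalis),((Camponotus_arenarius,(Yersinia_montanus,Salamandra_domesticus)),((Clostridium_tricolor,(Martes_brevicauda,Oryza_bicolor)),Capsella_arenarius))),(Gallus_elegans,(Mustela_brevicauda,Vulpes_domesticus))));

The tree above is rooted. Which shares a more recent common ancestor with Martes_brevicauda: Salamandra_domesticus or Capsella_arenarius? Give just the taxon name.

Capsella_arenarius

The MRCA of Martes_brevicauda and Capsella_arenarius subtends ((Clostridium_tricolor,(Martes_brevicauda,Oryza_bicolor)),Capsella_arenarius) (4 taxa).
The MRCA of Martes_brevicauda and Salamandra_domesticus subtends ((Camponotus_arenarius,(Yersinia_montanus,Salamandra_domesticus)),((Clostridium_tricolor,(Martes_brevicauda,Oryza_bicolor)),Capsella_arenarius)) (7 taxa).
The first is nested inside the second, so Martes_brevicauda shares a more recent common ancestor with Capsella_arenarius.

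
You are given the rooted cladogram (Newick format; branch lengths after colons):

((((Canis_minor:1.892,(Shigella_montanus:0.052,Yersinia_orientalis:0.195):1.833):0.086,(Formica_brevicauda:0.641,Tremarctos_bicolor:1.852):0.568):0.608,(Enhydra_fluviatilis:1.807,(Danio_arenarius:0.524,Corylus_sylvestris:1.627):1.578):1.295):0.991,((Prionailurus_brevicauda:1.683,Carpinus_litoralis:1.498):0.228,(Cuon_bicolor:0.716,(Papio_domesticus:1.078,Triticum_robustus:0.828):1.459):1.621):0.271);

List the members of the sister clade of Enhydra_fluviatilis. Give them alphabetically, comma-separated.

Corylus_sylvestris, Danio_arenarius

Enhydra_fluviatilis attaches to the tree at the node subtending (Enhydra_fluviatilis,(Danio_arenarius,Corylus_sylvestris)).
The other lineage descending from that same node — the sister group — is (Danio_arenarius,Corylus_sylvestris); its 2 tips in alphabetical order are the answer.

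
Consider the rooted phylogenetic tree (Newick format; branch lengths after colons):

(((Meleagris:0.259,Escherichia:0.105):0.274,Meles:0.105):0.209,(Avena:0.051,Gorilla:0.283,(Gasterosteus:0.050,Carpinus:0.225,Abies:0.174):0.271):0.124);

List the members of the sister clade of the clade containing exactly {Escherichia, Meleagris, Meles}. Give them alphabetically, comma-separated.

Abies, Avena, Carpinus, Gasterosteus, Gorilla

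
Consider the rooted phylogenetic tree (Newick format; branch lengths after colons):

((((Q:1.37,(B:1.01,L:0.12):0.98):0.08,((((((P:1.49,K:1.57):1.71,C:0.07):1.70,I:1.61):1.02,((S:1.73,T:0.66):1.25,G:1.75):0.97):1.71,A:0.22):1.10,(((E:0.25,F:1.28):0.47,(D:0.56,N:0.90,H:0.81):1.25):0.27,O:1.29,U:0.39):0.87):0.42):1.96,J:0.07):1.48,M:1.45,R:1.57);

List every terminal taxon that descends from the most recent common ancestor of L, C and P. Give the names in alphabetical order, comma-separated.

A, B, C, D, E, F, G, H, I, K, L, N, O, P, Q, S, T, U

Tracing L: it sits inside (B,L).
Tracing C: it sits inside ((P,K),C).
Tracing P: it sits inside (P,K).
The smallest clade enclosing all 3 is ((Q,(B,L)),((((((P,K),C),I),((S,T),G)),A),(((E,F),(D,N,H)),O,U))); the answer is its 18 terminal taxa in alphabetical order.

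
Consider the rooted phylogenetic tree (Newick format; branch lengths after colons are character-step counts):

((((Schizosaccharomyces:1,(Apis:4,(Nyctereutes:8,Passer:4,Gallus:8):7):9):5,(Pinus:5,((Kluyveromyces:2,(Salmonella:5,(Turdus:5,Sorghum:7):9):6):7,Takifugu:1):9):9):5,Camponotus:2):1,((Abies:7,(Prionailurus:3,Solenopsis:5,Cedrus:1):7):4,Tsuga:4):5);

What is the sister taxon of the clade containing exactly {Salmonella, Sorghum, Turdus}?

Kluyveromyces

The clade containing exactly {Salmonella, Sorghum, Turdus} attaches to the tree at the node subtending (Kluyveromyces,(Salmonella,(Turdus,Sorghum))).
The other lineage descending from that same node — the sister group — is the single tip Kluyveromyces.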